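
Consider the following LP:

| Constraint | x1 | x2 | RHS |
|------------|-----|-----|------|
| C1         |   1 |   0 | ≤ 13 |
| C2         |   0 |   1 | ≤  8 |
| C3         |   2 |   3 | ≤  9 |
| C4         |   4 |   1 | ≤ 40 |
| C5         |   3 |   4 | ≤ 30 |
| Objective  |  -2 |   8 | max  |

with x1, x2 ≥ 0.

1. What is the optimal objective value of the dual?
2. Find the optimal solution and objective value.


1. 24
2. x1 = 0, x2 = 3, z = 24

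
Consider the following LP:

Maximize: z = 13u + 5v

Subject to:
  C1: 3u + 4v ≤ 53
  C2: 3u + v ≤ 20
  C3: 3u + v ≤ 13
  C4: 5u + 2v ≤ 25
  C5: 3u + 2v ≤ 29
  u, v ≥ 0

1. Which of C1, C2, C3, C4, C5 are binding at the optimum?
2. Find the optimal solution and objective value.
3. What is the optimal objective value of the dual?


1. C3, C4
2. u = 1, v = 10, z = 63
3. 63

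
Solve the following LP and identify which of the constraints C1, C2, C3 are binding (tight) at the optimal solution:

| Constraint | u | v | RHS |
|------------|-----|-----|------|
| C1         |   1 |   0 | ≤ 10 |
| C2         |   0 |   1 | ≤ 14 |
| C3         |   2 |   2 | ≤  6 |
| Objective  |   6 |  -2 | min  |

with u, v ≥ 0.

At u = 0, v = 3, compute slack b - a·x for each constraint:
  C1: 10 − 0 = 10  (slack)
  C2: 14 − 3 = 11  (slack)
  C3: 6 − 6 = 0  (binding)

Optimal: u = 0, v = 3
Binding: C3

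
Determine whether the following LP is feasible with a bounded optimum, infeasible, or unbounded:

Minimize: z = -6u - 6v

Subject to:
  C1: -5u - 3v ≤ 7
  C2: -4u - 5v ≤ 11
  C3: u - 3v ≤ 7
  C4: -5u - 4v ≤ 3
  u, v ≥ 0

Unbounded (objective can decrease without bound)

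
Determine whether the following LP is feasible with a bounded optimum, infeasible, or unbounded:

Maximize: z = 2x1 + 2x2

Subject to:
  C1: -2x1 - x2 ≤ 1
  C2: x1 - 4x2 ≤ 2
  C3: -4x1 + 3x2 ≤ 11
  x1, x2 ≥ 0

Unbounded (objective can increase without bound)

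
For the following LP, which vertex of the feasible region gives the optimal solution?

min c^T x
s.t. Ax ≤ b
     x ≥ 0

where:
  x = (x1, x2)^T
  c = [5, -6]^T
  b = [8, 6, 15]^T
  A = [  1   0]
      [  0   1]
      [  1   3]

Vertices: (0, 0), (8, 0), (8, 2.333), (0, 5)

Evaluate the objective at each vertex of the feasible region:
  z(0, 0) = 0
  z(8, 0) = 40
  z(8, 2.333) = 26
  z(0, 5) = -30  ←
The minimum is at x1 = 0, x2 = 5.

(0, 5)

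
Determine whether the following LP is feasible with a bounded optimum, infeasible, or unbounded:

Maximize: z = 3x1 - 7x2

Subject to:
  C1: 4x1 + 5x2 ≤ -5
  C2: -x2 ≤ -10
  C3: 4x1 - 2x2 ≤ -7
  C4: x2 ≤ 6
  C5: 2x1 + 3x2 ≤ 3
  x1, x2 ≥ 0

Infeasible (no feasible solution exists)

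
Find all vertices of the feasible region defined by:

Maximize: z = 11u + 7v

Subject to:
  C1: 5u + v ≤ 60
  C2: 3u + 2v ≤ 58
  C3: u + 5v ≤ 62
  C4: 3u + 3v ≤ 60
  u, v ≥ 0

(0, 0), (12, 0), (10, 10), (9.5, 10.5), (0, 12.4)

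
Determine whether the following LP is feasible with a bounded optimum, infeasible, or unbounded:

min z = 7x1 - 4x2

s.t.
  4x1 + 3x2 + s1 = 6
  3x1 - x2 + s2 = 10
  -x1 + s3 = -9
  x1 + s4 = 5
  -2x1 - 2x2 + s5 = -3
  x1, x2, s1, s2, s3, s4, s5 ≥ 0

Infeasible (no feasible solution exists)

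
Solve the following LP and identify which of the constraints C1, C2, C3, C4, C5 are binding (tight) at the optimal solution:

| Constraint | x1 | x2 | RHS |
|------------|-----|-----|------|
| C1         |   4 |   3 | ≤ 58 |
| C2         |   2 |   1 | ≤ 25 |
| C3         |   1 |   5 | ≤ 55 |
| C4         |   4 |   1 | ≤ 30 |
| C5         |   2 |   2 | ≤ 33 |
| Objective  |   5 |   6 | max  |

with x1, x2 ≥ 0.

At x1 = 5, x2 = 10, compute slack b - a·x for each constraint:
  C1: 58 − 50 = 8  (slack)
  C2: 25 − 20 = 5  (slack)
  C3: 55 − 55 = 0  (binding)
  C4: 30 − 30 = 0  (binding)
  C5: 33 − 30 = 3  (slack)

Optimal: x1 = 5, x2 = 10
Binding: C3, C4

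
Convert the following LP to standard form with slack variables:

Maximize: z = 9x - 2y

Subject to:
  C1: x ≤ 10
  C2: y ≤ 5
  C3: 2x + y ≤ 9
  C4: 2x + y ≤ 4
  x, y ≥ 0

max z = 9x - 2y

s.t.
  x + s1 = 10
  y + s2 = 5
  2x + y + s3 = 9
  2x + y + s4 = 4
  x, y, s1, s2, s3, s4 ≥ 0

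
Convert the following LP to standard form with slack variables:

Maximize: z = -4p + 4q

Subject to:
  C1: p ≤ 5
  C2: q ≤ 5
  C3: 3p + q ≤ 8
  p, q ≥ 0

max z = -4p + 4q

s.t.
  p + s1 = 5
  q + s2 = 5
  3p + q + s3 = 8
  p, q, s1, s2, s3 ≥ 0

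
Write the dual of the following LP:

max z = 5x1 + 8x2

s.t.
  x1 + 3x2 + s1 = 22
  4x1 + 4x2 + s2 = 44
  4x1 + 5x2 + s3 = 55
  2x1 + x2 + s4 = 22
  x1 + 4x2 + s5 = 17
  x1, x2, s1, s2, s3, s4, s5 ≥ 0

Primal max cᵀx s.t. Ax ≤ b, x ≥ 0  →  Dual min bᵀy s.t. Aᵀy ≥ c, y ≥ 0.

Minimize: z = 22y1 + 44y2 + 55y3 + 22y4 + 17y5

Subject to:
  y1 + 4y2 + 4y3 + 2y4 + y5 ≥ 5
  3y1 + 4y2 + 5y3 + y4 + 4y5 ≥ 8
  y1, y2, y3, y4, y5 ≥ 0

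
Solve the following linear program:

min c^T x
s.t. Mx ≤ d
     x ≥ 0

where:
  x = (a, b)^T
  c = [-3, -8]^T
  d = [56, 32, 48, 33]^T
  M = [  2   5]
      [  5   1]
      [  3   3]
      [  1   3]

Evaluate the objective at each vertex of the feasible region:
  z(0, 0) = 0
  z(6.4, 0) = -19.2
  z(4.522, 9.391) = -88.7
  z(3, 10) = -89  ←
  z(0, 11) = -88
The minimum is at a = 3, b = 10.

a = 3, b = 10, z = -89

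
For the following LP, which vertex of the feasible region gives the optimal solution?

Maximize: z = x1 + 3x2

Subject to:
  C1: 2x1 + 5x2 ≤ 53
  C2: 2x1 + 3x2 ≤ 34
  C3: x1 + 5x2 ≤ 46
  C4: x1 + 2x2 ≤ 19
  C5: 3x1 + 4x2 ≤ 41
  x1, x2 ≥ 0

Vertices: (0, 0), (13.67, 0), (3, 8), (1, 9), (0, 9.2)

Evaluate the objective at each vertex of the feasible region:
  z(0, 0) = 0
  z(13.67, 0) = 13.67
  z(3, 8) = 27
  z(1, 9) = 28  ←
  z(0, 9.2) = 27.6
The maximum is at x1 = 1, x2 = 9.

(1, 9)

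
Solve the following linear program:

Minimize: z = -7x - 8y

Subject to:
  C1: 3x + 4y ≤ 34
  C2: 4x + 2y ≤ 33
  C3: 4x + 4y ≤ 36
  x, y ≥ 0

Evaluate the objective at each vertex of the feasible region:
  z(0, 0) = 0
  z(8.25, 0) = -57.75
  z(7.5, 1.5) = -64.5
  z(2, 7) = -70  ←
  z(0, 8.5) = -68
The minimum is at x = 2, y = 7.

x = 2, y = 7, z = -70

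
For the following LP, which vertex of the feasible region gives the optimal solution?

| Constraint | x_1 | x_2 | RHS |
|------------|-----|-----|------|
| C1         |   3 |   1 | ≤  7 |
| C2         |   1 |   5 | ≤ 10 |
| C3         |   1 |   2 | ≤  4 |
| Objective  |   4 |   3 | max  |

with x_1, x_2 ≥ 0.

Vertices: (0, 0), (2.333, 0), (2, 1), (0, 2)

Evaluate the objective at each vertex of the feasible region:
  z(0, 0) = 0
  z(2.333, 0) = 9.333
  z(2, 1) = 11  ←
  z(0, 2) = 6
The maximum is at x_1 = 2, x_2 = 1.

(2, 1)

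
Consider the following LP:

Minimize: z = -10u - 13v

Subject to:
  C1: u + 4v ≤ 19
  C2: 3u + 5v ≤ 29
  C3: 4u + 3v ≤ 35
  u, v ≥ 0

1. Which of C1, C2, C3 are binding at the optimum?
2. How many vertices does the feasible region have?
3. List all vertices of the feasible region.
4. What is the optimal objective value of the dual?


1. C2, C3
2. 5
3. (0, 0), (8.75, 0), (8, 1), (3, 4), (0, 4.75)
4. -93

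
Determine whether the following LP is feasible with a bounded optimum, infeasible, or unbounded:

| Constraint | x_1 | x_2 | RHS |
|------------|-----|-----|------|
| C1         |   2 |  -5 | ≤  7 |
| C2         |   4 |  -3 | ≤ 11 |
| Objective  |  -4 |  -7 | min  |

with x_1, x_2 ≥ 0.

Unbounded (objective can decrease without bound)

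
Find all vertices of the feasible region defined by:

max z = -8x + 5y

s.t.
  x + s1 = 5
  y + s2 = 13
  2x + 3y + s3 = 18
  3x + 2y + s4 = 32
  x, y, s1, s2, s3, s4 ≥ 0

(0, 0), (5, 0), (5, 2.667), (0, 6)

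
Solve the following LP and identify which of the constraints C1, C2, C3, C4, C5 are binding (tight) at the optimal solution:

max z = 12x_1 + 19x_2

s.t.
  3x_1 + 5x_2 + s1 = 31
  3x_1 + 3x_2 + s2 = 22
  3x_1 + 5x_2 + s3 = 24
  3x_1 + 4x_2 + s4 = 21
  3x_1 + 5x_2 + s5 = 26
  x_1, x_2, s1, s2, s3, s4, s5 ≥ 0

At x_1 = 3, x_2 = 3, compute slack b - a·x for each constraint:
  C1: 31 − 24 = 7  (slack)
  C2: 22 − 18 = 4  (slack)
  C3: 24 − 24 = 0  (binding)
  C4: 21 − 21 = 0  (binding)
  C5: 26 − 24 = 2  (slack)

Optimal: x_1 = 3, x_2 = 3
Binding: C3, C4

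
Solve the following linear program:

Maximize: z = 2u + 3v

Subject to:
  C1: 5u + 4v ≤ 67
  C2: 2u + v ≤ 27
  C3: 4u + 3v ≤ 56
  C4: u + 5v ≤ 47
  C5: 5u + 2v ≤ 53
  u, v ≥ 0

Evaluate the objective at each vertex of the feasible region:
  z(0, 0) = 0
  z(10.6, 0) = 21.2
  z(7.8, 7) = 36.6
  z(7, 8) = 38  ←
  z(0, 9.4) = 28.2
The maximum is at u = 7, v = 8.

u = 7, v = 8, z = 38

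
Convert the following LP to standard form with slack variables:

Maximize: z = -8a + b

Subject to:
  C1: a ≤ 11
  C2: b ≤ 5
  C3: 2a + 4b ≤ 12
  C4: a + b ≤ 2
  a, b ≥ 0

max z = -8a + b

s.t.
  a + s1 = 11
  b + s2 = 5
  2a + 4b + s3 = 12
  a + b + s4 = 2
  a, b, s1, s2, s3, s4 ≥ 0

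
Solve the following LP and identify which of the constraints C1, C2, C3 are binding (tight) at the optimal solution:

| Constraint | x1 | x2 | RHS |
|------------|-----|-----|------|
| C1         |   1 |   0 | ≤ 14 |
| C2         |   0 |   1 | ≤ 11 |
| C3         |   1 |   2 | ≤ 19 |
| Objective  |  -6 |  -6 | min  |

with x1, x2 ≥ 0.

At x1 = 14, x2 = 2.5, compute slack b - a·x for each constraint:
  C1: 14 − 14 = 0  (binding)
  C2: 11 − 2.5 = 8.5  (slack)
  C3: 19 − 19 = 0  (binding)

Optimal: x1 = 14, x2 = 2.5
Binding: C1, C3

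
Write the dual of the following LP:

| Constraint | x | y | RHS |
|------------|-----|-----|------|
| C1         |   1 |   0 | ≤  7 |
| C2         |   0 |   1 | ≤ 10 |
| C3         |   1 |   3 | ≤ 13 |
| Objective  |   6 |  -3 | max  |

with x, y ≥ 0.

Primal max cᵀx s.t. Ax ≤ b, x ≥ 0  →  Dual min bᵀy s.t. Aᵀy ≥ c, y ≥ 0.

Minimize: z = 7y1 + 10y2 + 13y3

Subject to:
  y1 + y3 ≥ 6
  y2 + 3y3 ≥ -3
  y1, y2, y3 ≥ 0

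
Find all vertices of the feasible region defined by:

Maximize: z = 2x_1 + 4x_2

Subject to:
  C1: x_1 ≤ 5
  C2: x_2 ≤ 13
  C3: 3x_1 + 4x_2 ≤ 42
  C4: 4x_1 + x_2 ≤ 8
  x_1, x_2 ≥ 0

(0, 0), (2, 0), (0, 8)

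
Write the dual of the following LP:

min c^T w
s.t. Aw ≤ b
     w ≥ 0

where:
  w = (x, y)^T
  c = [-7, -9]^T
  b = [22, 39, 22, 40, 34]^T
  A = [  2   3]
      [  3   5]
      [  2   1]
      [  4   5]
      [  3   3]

Primal min cᵀx s.t. Ax ≤ b, x ≥ 0  →  Dual max −bᵀy s.t. Aᵀy ≥ −c, y ≥ 0.

Maximize: z = -22y1 - 39y2 - 22y3 - 40y4 - 34y5

Subject to:
  2y1 + 3y2 + 2y3 + 4y4 + 3y5 ≥ 7
  3y1 + 5y2 + y3 + 5y4 + 3y5 ≥ 9
  y1, y2, y3, y4, y5 ≥ 0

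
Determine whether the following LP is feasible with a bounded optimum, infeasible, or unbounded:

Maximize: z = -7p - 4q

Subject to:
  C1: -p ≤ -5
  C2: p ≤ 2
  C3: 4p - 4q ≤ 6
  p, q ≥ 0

Infeasible (no feasible solution exists)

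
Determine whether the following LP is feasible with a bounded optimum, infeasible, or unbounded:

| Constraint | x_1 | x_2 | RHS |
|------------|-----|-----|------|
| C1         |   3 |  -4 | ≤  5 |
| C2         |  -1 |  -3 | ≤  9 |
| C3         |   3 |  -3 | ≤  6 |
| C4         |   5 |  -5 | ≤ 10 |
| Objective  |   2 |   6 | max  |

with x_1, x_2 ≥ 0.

Unbounded (objective can increase without bound)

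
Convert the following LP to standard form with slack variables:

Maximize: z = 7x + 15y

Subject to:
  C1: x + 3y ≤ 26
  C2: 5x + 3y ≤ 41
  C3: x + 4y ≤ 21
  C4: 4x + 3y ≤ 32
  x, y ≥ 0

max z = 7x + 15y

s.t.
  x + 3y + s1 = 26
  5x + 3y + s2 = 41
  x + 4y + s3 = 21
  4x + 3y + s4 = 32
  x, y, s1, s2, s3, s4 ≥ 0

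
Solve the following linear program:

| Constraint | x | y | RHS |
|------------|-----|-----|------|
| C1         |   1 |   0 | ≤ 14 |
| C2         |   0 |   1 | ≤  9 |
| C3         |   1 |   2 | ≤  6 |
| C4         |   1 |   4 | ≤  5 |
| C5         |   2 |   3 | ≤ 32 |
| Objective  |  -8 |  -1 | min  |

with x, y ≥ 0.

Evaluate the objective at each vertex of the feasible region:
  z(0, 0) = 0
  z(5, 0) = -40  ←
  z(0, 1.25) = -1.25
The minimum is at x = 5, y = 0.

x = 5, y = 0, z = -40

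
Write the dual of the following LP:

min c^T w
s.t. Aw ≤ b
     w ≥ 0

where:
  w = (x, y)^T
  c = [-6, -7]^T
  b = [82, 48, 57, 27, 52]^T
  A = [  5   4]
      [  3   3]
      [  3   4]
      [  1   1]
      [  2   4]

Primal min cᵀx s.t. Ax ≤ b, x ≥ 0  →  Dual max −bᵀy s.t. Aᵀy ≥ −c, y ≥ 0.

Maximize: z = -82y1 - 48y2 - 57y3 - 27y4 - 52y5

Subject to:
  5y1 + 3y2 + 3y3 + y4 + 2y5 ≥ 6
  4y1 + 3y2 + 4y3 + y4 + 4y5 ≥ 7
  y1, y2, y3, y4, y5 ≥ 0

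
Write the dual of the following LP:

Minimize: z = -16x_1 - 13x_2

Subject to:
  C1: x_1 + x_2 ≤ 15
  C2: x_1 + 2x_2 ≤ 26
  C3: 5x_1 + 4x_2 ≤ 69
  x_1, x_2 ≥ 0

Primal min cᵀx s.t. Ax ≤ b, x ≥ 0  →  Dual max −bᵀy s.t. Aᵀy ≥ −c, y ≥ 0.

Maximize: z = -15y1 - 26y2 - 69y3

Subject to:
  y1 + y2 + 5y3 ≥ 16
  y1 + 2y2 + 4y3 ≥ 13
  y1, y2, y3 ≥ 0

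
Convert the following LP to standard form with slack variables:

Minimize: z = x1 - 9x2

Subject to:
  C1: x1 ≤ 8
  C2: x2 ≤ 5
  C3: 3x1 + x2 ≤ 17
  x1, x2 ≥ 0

min z = x1 - 9x2

s.t.
  x1 + s1 = 8
  x2 + s2 = 5
  3x1 + x2 + s3 = 17
  x1, x2, s1, s2, s3 ≥ 0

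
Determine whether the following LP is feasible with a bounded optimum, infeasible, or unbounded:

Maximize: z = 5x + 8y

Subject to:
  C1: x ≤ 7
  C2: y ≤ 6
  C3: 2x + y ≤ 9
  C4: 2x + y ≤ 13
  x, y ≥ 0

Feasible with a bounded optimal solution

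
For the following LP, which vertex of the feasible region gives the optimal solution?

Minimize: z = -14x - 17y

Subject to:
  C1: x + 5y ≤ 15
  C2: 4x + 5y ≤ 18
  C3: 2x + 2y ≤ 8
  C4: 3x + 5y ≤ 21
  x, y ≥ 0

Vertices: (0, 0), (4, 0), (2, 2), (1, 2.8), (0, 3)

Evaluate the objective at each vertex of the feasible region:
  z(0, 0) = 0
  z(4, 0) = -56
  z(2, 2) = -62  ←
  z(1, 2.8) = -61.6
  z(0, 3) = -51
The minimum is at x = 2, y = 2.

(2, 2)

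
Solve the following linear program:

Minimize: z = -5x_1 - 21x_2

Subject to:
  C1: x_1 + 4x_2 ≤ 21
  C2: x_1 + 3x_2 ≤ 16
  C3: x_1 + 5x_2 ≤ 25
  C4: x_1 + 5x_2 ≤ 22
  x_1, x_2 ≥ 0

Evaluate the objective at each vertex of the feasible region:
  z(0, 0) = 0
  z(16, 0) = -80
  z(7, 3) = -98  ←
  z(0, 4.4) = -92.4
The minimum is at x_1 = 7, x_2 = 3.

x_1 = 7, x_2 = 3, z = -98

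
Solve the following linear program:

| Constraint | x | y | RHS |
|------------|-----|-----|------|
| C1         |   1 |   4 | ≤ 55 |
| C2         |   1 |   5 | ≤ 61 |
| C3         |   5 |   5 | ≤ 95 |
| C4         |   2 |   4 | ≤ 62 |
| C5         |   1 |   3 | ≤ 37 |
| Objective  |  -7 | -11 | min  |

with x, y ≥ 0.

Evaluate the objective at each vertex of the feasible region:
  z(0, 0) = 0
  z(19, 0) = -133
  z(10, 9) = -169  ←
  z(1, 12) = -139
  z(0, 12.2) = -134.2
The minimum is at x = 10, y = 9.

x = 10, y = 9, z = -169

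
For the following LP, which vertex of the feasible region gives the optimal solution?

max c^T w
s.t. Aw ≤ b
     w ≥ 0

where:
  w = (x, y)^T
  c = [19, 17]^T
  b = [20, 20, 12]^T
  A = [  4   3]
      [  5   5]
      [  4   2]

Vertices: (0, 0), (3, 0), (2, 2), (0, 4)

Evaluate the objective at each vertex of the feasible region:
  z(0, 0) = 0
  z(3, 0) = 57
  z(2, 2) = 72  ←
  z(0, 4) = 68
The maximum is at x = 2, y = 2.

(2, 2)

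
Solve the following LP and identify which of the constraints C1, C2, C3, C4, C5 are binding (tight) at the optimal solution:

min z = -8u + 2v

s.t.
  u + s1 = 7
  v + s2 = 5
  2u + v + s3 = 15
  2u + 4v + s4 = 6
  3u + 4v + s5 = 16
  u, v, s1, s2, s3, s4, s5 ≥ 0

At u = 3, v = 0, compute slack b - a·x for each constraint:
  C1: 7 − 3 = 4  (slack)
  C2: 5 − 0 = 5  (slack)
  C3: 15 − 6 = 9  (slack)
  C4: 6 − 6 = 0  (binding)
  C5: 16 − 9 = 7  (slack)

Optimal: u = 3, v = 0
Binding: C4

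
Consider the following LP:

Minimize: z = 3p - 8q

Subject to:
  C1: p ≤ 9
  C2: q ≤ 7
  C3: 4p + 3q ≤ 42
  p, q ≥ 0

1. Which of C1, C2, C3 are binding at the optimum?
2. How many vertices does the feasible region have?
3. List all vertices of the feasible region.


1. C2
2. 5
3. (0, 0), (9, 0), (9, 2), (5.25, 7), (0, 7)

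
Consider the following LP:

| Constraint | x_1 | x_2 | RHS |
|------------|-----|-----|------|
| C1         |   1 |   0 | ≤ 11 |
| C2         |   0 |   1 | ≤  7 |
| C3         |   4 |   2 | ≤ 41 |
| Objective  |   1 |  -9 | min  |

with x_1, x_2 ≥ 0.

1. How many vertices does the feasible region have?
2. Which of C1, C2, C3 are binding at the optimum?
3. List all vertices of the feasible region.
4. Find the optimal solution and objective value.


1. 4
2. C2
3. (0, 0), (10.25, 0), (6.75, 7), (0, 7)
4. x_1 = 0, x_2 = 7, z = -63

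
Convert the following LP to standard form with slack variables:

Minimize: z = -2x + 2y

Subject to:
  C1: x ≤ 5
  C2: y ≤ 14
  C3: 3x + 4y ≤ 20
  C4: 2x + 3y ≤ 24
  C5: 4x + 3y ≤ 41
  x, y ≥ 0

min z = -2x + 2y

s.t.
  x + s1 = 5
  y + s2 = 14
  3x + 4y + s3 = 20
  2x + 3y + s4 = 24
  4x + 3y + s5 = 41
  x, y, s1, s2, s3, s4, s5 ≥ 0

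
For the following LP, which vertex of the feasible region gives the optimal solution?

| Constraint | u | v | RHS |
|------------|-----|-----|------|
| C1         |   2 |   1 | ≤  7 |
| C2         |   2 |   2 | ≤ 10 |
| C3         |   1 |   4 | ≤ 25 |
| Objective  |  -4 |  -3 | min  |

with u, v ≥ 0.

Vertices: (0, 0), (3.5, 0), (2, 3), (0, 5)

Evaluate the objective at each vertex of the feasible region:
  z(0, 0) = 0
  z(3.5, 0) = -14
  z(2, 3) = -17  ←
  z(0, 5) = -15
The minimum is at u = 2, v = 3.

(2, 3)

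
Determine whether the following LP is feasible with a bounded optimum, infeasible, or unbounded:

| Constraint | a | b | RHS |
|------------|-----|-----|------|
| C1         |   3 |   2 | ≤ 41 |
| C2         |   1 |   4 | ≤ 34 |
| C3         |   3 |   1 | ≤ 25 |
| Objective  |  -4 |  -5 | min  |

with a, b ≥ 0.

Feasible with a bounded optimal solution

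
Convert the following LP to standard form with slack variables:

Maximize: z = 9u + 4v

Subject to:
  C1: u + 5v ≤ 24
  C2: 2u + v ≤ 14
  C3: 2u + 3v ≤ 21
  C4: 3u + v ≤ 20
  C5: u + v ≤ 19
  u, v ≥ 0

max z = 9u + 4v

s.t.
  u + 5v + s1 = 24
  2u + v + s2 = 14
  2u + 3v + s3 = 21
  3u + v + s4 = 20
  u + v + s5 = 19
  u, v, s1, s2, s3, s4, s5 ≥ 0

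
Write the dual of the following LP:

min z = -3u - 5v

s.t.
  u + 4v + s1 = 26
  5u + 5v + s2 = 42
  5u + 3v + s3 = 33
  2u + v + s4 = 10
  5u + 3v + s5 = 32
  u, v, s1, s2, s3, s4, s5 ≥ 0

Primal min cᵀx s.t. Ax ≤ b, x ≥ 0  →  Dual max −bᵀy s.t. Aᵀy ≥ −c, y ≥ 0.

Maximize: z = -26y1 - 42y2 - 33y3 - 10y4 - 32y5

Subject to:
  y1 + 5y2 + 5y3 + 2y4 + 5y5 ≥ 3
  4y1 + 5y2 + 3y3 + y4 + 3y5 ≥ 5
  y1, y2, y3, y4, y5 ≥ 0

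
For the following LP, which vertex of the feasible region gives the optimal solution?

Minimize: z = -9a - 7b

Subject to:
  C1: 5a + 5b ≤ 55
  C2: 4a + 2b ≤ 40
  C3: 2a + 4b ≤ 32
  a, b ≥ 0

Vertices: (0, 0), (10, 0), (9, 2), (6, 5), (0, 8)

Evaluate the objective at each vertex of the feasible region:
  z(0, 0) = 0
  z(10, 0) = -90
  z(9, 2) = -95  ←
  z(6, 5) = -89
  z(0, 8) = -56
The minimum is at a = 9, b = 2.

(9, 2)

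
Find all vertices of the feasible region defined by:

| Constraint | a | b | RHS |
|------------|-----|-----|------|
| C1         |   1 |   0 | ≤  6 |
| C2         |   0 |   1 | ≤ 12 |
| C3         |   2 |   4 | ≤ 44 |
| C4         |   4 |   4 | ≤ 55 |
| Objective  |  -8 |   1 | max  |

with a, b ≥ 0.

(0, 0), (6, 0), (6, 7.75), (5.5, 8.25), (0, 11)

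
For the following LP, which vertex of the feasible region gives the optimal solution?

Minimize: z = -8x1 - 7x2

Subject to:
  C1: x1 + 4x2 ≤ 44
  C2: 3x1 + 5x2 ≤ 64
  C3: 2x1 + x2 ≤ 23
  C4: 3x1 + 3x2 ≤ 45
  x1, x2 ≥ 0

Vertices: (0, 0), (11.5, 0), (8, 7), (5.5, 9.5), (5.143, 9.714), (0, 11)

Evaluate the objective at each vertex of the feasible region:
  z(0, 0) = 0
  z(11.5, 0) = -92
  z(8, 7) = -113  ←
  z(5.5, 9.5) = -110.5
  z(5.143, 9.714) = -109.1
  z(0, 11) = -77
The minimum is at x1 = 8, x2 = 7.

(8, 7)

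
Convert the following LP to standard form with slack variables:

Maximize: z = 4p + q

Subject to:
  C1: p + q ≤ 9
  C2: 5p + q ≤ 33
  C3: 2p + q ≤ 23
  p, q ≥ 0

max z = 4p + q

s.t.
  p + q + s1 = 9
  5p + q + s2 = 33
  2p + q + s3 = 23
  p, q, s1, s2, s3 ≥ 0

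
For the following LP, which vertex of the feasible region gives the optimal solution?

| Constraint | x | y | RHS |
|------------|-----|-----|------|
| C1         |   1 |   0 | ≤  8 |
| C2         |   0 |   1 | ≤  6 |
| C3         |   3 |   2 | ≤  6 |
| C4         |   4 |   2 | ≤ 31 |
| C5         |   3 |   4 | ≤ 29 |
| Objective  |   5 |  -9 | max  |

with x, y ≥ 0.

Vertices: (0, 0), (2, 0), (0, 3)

Evaluate the objective at each vertex of the feasible region:
  z(0, 0) = 0
  z(2, 0) = 10  ←
  z(0, 3) = -27
The maximum is at x = 2, y = 0.

(2, 0)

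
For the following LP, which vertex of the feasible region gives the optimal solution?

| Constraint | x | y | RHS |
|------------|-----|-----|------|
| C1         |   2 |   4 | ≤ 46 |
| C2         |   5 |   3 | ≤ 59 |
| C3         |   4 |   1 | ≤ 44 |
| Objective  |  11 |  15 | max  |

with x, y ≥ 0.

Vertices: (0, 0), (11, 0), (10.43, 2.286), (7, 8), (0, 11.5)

Evaluate the objective at each vertex of the feasible region:
  z(0, 0) = 0
  z(11, 0) = 121
  z(10.43, 2.286) = 149
  z(7, 8) = 197  ←
  z(0, 11.5) = 172.5
The maximum is at x = 7, y = 8.

(7, 8)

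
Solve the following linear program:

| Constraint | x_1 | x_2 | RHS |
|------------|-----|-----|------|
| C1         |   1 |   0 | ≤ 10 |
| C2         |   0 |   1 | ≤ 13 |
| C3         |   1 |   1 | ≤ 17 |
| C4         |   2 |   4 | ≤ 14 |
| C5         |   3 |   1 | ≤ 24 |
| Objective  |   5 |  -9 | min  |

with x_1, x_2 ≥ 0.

Evaluate the objective at each vertex of the feasible region:
  z(0, 0) = 0
  z(7, 0) = 35
  z(0, 3.5) = -31.5  ←
The minimum is at x_1 = 0, x_2 = 3.5.

x_1 = 0, x_2 = 3.5, z = -31.5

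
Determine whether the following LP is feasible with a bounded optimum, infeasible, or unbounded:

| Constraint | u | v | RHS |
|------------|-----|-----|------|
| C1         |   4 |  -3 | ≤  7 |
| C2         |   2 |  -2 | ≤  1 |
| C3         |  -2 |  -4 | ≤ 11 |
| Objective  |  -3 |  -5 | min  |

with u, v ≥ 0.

Unbounded (objective can decrease without bound)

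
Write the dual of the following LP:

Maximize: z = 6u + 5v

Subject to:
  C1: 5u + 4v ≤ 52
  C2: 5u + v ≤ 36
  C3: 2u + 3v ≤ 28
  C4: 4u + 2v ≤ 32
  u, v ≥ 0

Primal max cᵀx s.t. Ax ≤ b, x ≥ 0  →  Dual min bᵀy s.t. Aᵀy ≥ c, y ≥ 0.

Minimize: z = 52y1 + 36y2 + 28y3 + 32y4

Subject to:
  5y1 + 5y2 + 2y3 + 4y4 ≥ 6
  4y1 + y2 + 3y3 + 2y4 ≥ 5
  y1, y2, y3, y4 ≥ 0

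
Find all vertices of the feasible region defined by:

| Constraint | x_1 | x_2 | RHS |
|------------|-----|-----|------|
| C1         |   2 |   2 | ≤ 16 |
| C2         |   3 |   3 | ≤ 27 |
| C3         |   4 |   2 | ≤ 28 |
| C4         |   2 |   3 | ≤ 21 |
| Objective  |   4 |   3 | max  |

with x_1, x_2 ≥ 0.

(0, 0), (7, 0), (6, 2), (3, 5), (0, 7)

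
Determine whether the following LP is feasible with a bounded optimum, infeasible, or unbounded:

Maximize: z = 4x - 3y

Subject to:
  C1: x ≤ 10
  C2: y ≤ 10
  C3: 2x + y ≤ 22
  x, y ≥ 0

Feasible with a bounded optimal solution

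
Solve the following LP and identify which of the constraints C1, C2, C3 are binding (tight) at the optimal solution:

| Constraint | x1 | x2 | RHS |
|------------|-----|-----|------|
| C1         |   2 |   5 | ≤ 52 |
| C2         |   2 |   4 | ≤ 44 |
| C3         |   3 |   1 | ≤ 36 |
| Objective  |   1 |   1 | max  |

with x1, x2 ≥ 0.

At x1 = 10, x2 = 6, compute slack b - a·x for each constraint:
  C1: 52 − 50 = 2  (slack)
  C2: 44 − 44 = 0  (binding)
  C3: 36 − 36 = 0  (binding)

Optimal: x1 = 10, x2 = 6
Binding: C2, C3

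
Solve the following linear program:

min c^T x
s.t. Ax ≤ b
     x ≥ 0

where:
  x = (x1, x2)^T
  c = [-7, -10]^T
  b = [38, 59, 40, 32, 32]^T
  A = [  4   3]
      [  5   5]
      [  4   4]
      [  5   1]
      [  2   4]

Evaluate the objective at each vertex of the feasible region:
  z(0, 0) = 0
  z(6.4, 0) = -44.8
  z(5.5, 4.5) = -83.5
  z(4, 6) = -88  ←
  z(0, 8) = -80
The minimum is at x1 = 4, x2 = 6.

x1 = 4, x2 = 6, z = -88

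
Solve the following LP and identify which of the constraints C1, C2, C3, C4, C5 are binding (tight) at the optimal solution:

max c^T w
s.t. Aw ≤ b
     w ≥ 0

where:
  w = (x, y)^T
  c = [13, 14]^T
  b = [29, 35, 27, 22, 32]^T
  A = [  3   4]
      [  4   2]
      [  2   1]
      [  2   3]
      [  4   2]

At x = 7, y = 2, compute slack b - a·x for each constraint:
  C1: 29 − 29 = 0  (binding)
  C2: 35 − 32 = 3  (slack)
  C3: 27 − 16 = 11  (slack)
  C4: 22 − 20 = 2  (slack)
  C5: 32 − 32 = 0  (binding)

Optimal: x = 7, y = 2
Binding: C1, C5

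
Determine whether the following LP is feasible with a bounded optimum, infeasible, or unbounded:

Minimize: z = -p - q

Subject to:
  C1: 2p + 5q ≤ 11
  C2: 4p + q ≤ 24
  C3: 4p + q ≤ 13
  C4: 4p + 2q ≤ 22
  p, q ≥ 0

Feasible with a bounded optimal solution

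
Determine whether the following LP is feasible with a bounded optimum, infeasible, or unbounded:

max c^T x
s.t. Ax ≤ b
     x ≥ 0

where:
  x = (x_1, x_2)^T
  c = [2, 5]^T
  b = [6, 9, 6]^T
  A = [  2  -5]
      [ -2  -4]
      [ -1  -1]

Unbounded (objective can increase without bound)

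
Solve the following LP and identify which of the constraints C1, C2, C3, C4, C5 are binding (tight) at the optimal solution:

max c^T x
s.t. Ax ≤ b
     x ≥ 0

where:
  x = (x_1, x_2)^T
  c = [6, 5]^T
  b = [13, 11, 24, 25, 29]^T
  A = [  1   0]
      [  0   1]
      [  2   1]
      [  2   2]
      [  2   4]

At x_1 = 11.5, x_2 = 1, compute slack b - a·x for each constraint:
  C1: 13 − 11.5 = 1.5  (slack)
  C2: 11 − 1 = 10  (slack)
  C3: 24 − 24 = 0  (binding)
  C4: 25 − 25 = 0  (binding)
  C5: 29 − 27 = 2  (slack)

Optimal: x_1 = 11.5, x_2 = 1
Binding: C3, C4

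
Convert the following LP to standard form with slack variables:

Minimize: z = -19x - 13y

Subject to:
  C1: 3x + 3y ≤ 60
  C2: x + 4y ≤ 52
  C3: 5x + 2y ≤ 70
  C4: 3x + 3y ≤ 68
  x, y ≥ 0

min z = -19x - 13y

s.t.
  3x + 3y + s1 = 60
  x + 4y + s2 = 52
  5x + 2y + s3 = 70
  3x + 3y + s4 = 68
  x, y, s1, s2, s3, s4 ≥ 0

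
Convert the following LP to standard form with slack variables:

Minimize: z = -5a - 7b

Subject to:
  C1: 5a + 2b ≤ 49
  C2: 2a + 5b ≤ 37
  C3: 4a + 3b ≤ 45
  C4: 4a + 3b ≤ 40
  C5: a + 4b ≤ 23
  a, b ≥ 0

min z = -5a - 7b

s.t.
  5a + 2b + s1 = 49
  2a + 5b + s2 = 37
  4a + 3b + s3 = 45
  4a + 3b + s4 = 40
  a + 4b + s5 = 23
  a, b, s1, s2, s3, s4, s5 ≥ 0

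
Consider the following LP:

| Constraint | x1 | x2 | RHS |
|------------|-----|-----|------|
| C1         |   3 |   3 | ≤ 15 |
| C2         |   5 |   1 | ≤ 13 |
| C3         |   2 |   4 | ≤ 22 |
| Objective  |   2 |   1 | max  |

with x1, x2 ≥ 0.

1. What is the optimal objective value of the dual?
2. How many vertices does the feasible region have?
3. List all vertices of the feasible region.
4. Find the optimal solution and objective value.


1. 7
2. 4
3. (0, 0), (2.6, 0), (2, 3), (0, 5)
4. x1 = 2, x2 = 3, z = 7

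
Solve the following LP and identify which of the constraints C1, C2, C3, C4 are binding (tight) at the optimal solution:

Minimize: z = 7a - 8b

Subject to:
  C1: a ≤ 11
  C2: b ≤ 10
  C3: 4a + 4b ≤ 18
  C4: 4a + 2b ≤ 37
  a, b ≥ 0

At a = 0, b = 4.5, compute slack b - a·x for each constraint:
  C1: 11 − 0 = 11  (slack)
  C2: 10 − 4.5 = 5.5  (slack)
  C3: 18 − 18 = 0  (binding)
  C4: 37 − 9 = 28  (slack)

Optimal: a = 0, b = 4.5
Binding: C3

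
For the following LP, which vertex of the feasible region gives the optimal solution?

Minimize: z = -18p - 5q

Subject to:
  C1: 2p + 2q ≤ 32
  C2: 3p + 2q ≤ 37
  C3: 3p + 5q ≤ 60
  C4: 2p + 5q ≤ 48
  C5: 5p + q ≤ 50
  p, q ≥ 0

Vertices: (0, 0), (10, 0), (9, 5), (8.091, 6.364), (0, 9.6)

Evaluate the objective at each vertex of the feasible region:
  z(0, 0) = 0
  z(10, 0) = -180
  z(9, 5) = -187  ←
  z(8.091, 6.364) = -177.5
  z(0, 9.6) = -48
The minimum is at p = 9, q = 5.

(9, 5)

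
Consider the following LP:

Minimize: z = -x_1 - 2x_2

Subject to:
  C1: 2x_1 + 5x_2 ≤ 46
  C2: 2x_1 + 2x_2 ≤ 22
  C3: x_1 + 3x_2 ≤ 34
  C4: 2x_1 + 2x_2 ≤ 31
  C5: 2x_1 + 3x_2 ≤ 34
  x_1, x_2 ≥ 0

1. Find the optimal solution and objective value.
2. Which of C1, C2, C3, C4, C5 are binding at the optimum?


1. x_1 = 3, x_2 = 8, z = -19
2. C1, C2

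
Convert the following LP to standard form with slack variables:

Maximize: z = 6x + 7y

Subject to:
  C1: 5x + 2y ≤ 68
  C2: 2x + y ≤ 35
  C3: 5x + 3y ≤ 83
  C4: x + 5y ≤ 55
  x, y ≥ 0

max z = 6x + 7y

s.t.
  5x + 2y + s1 = 68
  2x + y + s2 = 35
  5x + 3y + s3 = 83
  x + 5y + s4 = 55
  x, y, s1, s2, s3, s4 ≥ 0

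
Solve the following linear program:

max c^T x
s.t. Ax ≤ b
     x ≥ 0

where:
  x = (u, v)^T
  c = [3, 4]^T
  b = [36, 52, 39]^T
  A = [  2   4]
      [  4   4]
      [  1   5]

Evaluate the objective at each vertex of the feasible region:
  z(0, 0) = 0
  z(13, 0) = 39
  z(8, 5) = 44  ←
  z(4, 7) = 40
  z(0, 7.8) = 31.2
The maximum is at u = 8, v = 5.

u = 8, v = 5, z = 44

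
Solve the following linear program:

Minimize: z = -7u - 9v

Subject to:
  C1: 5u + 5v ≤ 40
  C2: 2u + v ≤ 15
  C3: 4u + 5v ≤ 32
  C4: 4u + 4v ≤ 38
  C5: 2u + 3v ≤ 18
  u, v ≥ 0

Evaluate the objective at each vertex of the feasible region:
  z(0, 0) = 0
  z(7.5, 0) = -52.5
  z(7.167, 0.6667) = -56.17
  z(3, 4) = -57  ←
  z(0, 6) = -54
The minimum is at u = 3, v = 4.

u = 3, v = 4, z = -57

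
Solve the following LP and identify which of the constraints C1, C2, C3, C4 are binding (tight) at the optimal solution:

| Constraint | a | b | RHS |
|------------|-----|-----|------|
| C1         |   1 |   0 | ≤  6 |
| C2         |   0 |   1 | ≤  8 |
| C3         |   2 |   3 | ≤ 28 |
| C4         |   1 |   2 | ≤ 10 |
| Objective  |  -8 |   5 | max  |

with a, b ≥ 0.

At a = 0, b = 5, compute slack b - a·x for each constraint:
  C1: 6 − 0 = 6  (slack)
  C2: 8 − 5 = 3  (slack)
  C3: 28 − 15 = 13  (slack)
  C4: 10 − 10 = 0  (binding)

Optimal: a = 0, b = 5
Binding: C4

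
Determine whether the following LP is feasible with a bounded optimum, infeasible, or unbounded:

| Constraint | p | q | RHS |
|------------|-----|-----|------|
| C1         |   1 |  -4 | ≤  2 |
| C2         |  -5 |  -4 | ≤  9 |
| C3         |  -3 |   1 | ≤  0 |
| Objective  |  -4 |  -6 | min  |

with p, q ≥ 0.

Unbounded (objective can decrease without bound)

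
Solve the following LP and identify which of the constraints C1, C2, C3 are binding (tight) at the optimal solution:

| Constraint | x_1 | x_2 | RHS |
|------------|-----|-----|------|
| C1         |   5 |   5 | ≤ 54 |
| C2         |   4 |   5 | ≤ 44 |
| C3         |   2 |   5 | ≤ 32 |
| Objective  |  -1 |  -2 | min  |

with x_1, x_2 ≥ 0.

At x_1 = 6, x_2 = 4, compute slack b - a·x for each constraint:
  C1: 54 − 50 = 4  (slack)
  C2: 44 − 44 = 0  (binding)
  C3: 32 − 32 = 0  (binding)

Optimal: x_1 = 6, x_2 = 4
Binding: C2, C3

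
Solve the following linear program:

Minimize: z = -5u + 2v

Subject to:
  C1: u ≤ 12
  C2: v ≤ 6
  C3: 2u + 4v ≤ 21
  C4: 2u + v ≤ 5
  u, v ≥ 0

Evaluate the objective at each vertex of the feasible region:
  z(0, 0) = 0
  z(2.5, 0) = -12.5  ←
  z(0, 5) = 10
The minimum is at u = 2.5, v = 0.

u = 2.5, v = 0, z = -12.5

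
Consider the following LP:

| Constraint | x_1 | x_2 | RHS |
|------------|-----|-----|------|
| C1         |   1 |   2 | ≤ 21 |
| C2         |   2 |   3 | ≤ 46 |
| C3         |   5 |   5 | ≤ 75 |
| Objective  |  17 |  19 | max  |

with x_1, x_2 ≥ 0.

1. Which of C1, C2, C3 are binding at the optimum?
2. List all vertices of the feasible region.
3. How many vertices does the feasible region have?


1. C1, C3
2. (0, 0), (15, 0), (9, 6), (0, 10.5)
3. 4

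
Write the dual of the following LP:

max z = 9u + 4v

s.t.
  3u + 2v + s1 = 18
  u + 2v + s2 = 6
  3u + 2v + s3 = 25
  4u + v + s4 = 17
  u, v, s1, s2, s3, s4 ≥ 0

Primal max cᵀx s.t. Ax ≤ b, x ≥ 0  →  Dual min bᵀy s.t. Aᵀy ≥ c, y ≥ 0.

Minimize: z = 18y1 + 6y2 + 25y3 + 17y4

Subject to:
  3y1 + y2 + 3y3 + 4y4 ≥ 9
  2y1 + 2y2 + 2y3 + y4 ≥ 4
  y1, y2, y3, y4 ≥ 0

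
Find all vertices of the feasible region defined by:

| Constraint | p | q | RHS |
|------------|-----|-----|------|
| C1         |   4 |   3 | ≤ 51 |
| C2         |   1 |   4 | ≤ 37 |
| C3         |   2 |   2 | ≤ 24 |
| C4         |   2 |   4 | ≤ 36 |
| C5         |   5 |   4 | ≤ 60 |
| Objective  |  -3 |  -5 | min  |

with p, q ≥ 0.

(0, 0), (12, 0), (6, 6), (0, 9)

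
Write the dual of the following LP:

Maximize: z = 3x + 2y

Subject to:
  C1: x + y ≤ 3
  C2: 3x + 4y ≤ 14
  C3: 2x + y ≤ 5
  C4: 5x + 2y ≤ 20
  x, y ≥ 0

Primal max cᵀx s.t. Ax ≤ b, x ≥ 0  →  Dual min bᵀy s.t. Aᵀy ≥ c, y ≥ 0.

Minimize: z = 3y1 + 14y2 + 5y3 + 20y4

Subject to:
  y1 + 3y2 + 2y3 + 5y4 ≥ 3
  y1 + 4y2 + y3 + 2y4 ≥ 2
  y1, y2, y3, y4 ≥ 0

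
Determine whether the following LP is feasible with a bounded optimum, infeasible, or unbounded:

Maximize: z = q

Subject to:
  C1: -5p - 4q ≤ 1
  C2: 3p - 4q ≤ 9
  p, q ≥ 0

Unbounded (objective can increase without bound)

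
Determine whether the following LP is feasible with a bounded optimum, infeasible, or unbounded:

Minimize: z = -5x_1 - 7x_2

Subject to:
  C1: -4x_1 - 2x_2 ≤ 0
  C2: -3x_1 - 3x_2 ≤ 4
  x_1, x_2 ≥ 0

Unbounded (objective can decrease without bound)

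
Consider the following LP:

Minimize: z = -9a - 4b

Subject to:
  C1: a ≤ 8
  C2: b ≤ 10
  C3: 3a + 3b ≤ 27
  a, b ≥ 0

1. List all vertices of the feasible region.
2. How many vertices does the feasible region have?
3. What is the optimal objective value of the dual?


1. (0, 0), (8, 0), (8, 1), (0, 9)
2. 4
3. -76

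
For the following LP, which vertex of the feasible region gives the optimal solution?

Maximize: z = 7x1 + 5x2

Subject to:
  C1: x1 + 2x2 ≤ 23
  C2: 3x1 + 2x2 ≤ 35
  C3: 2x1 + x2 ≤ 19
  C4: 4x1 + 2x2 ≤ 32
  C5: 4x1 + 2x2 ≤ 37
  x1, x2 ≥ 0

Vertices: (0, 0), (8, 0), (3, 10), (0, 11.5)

Evaluate the objective at each vertex of the feasible region:
  z(0, 0) = 0
  z(8, 0) = 56
  z(3, 10) = 71  ←
  z(0, 11.5) = 57.5
The maximum is at x1 = 3, x2 = 10.

(3, 10)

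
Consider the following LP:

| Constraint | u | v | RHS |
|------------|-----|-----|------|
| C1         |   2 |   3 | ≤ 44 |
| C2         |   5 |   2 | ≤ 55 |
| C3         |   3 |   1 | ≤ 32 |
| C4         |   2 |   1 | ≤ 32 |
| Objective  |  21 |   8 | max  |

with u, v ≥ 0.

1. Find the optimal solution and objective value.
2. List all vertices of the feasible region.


1. u = 9, v = 5, z = 229
2. (0, 0), (10.67, 0), (9, 5), (7, 10), (0, 14.67)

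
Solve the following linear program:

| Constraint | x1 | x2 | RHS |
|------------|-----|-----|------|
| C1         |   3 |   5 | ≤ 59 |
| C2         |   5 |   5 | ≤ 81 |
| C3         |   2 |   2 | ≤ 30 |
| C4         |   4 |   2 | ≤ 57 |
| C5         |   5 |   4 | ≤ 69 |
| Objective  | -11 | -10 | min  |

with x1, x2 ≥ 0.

Evaluate the objective at each vertex of the feasible region:
  z(0, 0) = 0
  z(13.8, 0) = -151.8
  z(9, 6) = -159  ←
  z(8, 7) = -158
  z(0, 11.8) = -118
The minimum is at x1 = 9, x2 = 6.

x1 = 9, x2 = 6, z = -159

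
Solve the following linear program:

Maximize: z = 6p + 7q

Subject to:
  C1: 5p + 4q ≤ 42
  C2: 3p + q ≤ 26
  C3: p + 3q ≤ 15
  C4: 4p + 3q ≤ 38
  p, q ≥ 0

Evaluate the objective at each vertex of the feasible region:
  z(0, 0) = 0
  z(8.4, 0) = 50.4
  z(6, 3) = 57  ←
  z(0, 5) = 35
The maximum is at p = 6, q = 3.

p = 6, q = 3, z = 57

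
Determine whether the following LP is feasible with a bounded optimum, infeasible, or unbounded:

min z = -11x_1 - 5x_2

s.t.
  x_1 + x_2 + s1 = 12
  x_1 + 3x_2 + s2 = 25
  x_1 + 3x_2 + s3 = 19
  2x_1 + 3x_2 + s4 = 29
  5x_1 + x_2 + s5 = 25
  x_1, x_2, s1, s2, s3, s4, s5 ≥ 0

Feasible with a bounded optimal solution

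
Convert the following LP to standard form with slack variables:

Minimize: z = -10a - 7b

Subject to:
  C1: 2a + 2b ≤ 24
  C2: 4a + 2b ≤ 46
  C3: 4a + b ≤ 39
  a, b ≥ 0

min z = -10a - 7b

s.t.
  2a + 2b + s1 = 24
  4a + 2b + s2 = 46
  4a + b + s3 = 39
  a, b, s1, s2, s3 ≥ 0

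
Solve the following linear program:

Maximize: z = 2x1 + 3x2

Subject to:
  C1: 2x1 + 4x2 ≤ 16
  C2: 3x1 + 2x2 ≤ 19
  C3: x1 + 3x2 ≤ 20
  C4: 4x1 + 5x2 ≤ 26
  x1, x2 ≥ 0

Evaluate the objective at each vertex of the feasible region:
  z(0, 0) = 0
  z(6.333, 0) = 12.67
  z(6.143, 0.2857) = 13.14
  z(4, 2) = 14  ←
  z(0, 4) = 12
The maximum is at x1 = 4, x2 = 2.

x1 = 4, x2 = 2, z = 14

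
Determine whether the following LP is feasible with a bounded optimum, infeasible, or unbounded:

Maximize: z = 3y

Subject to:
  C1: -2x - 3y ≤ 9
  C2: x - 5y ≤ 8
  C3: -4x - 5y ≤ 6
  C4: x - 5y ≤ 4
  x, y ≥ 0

Unbounded (objective can increase without bound)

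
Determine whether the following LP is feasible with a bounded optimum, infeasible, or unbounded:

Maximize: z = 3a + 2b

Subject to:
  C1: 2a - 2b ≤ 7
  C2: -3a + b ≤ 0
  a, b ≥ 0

Unbounded (objective can increase without bound)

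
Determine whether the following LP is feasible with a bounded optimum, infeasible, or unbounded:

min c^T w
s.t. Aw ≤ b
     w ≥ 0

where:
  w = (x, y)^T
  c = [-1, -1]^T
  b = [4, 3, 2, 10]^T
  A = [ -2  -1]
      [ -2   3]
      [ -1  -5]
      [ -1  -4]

Unbounded (objective can decrease without bound)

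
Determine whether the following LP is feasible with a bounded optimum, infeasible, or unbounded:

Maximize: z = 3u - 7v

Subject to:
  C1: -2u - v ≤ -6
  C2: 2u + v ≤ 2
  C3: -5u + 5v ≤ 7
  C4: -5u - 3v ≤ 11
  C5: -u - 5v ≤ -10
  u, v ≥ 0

Infeasible (no feasible solution exists)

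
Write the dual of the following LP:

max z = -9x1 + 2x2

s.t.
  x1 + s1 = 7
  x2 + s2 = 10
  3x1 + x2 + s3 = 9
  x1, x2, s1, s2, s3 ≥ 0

Primal max cᵀx s.t. Ax ≤ b, x ≥ 0  →  Dual min bᵀy s.t. Aᵀy ≥ c, y ≥ 0.

Minimize: z = 7y1 + 10y2 + 9y3

Subject to:
  y1 + 3y3 ≥ -9
  y2 + y3 ≥ 2
  y1, y2, y3 ≥ 0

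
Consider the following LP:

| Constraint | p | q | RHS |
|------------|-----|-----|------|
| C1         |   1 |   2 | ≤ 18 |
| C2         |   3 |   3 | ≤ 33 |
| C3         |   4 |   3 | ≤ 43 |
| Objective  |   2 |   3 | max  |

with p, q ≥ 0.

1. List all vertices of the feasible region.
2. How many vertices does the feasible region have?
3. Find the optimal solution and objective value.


1. (0, 0), (10.75, 0), (10, 1), (4, 7), (0, 9)
2. 5
3. p = 4, q = 7, z = 29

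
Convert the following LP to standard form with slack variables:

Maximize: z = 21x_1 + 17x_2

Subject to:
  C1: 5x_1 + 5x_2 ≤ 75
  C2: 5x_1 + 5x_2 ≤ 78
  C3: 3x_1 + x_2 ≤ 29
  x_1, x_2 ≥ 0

max z = 21x_1 + 17x_2

s.t.
  5x_1 + 5x_2 + s1 = 75
  5x_1 + 5x_2 + s2 = 78
  3x_1 + x_2 + s3 = 29
  x_1, x_2, s1, s2, s3 ≥ 0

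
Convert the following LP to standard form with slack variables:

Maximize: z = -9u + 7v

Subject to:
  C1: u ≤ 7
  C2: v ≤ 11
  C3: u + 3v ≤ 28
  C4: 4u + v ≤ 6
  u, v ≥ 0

max z = -9u + 7v

s.t.
  u + s1 = 7
  v + s2 = 11
  u + 3v + s3 = 28
  4u + v + s4 = 6
  u, v, s1, s2, s3, s4 ≥ 0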